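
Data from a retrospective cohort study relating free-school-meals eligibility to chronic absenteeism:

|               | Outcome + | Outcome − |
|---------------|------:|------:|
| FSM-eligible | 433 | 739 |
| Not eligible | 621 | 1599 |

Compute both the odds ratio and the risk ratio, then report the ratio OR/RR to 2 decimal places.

1.14

Cells: a = 433, b = 739, c = 621, d = 1599.
OR = (433·1599)/(739·621) = 692367/458919 = 1.50869
Risk in exposed = 433/1172 = 0.36945; risk in unexposed = 621/2220 = 0.27973; RR = 1.32075
OR/RR = 1.50869 / 1.32075 = 1.14230
The outcome is not rare, so the OR lies further from 1 than the RR.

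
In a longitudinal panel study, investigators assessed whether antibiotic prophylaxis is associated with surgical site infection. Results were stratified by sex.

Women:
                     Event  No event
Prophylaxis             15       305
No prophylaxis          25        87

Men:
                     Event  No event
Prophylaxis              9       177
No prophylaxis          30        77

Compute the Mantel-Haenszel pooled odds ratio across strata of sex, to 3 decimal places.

OR_MH = Σ(aᵢdᵢ/nᵢ) / Σ(bᵢcᵢ/nᵢ), where nᵢ is the stratum total.
Stratum 1 (Women): n = 432; a·d/n = 15·87/432 = 3.0208; b·c/n = 305·25/432 = 17.6505
Stratum 2 (Men): n = 293; a·d/n = 9·77/293 = 2.3652; b·c/n = 177·30/293 = 18.1229
OR_MH = (3.0208 + 2.3652) / (17.6505 + 18.1229) = 5.3860 / 35.7733 = 0.15056

0.151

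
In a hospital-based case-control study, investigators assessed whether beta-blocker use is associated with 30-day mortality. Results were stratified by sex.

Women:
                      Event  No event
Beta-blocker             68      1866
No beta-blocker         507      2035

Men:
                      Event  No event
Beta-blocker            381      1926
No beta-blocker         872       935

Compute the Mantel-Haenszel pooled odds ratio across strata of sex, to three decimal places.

OR_MH = Σ(aᵢdᵢ/nᵢ) / Σ(bᵢcᵢ/nᵢ), where nᵢ is the stratum total.
Stratum 1 (Women): n = 4476; a·d/n = 68·2035/4476 = 30.9160; b·c/n = 1866·507/4476 = 211.3633
Stratum 2 (Men): n = 4114; a·d/n = 381·935/4114 = 86.5909; b·c/n = 1926·872/4114 = 408.2333
OR_MH = (30.9160 + 86.5909) / (211.3633 + 408.2333) = 117.5069 / 619.5966 = 0.18965

0.190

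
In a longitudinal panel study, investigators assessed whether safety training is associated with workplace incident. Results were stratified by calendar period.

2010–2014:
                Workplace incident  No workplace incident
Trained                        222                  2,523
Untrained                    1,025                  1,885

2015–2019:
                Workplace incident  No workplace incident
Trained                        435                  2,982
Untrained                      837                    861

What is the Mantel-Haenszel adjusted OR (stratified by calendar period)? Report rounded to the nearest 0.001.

0.156

OR_MH = Σ(aᵢdᵢ/nᵢ) / Σ(bᵢcᵢ/nᵢ), where nᵢ is the stratum total.
Stratum 1 (2010–2014): n = 5655; a·d/n = 222·1885/5655 = 74.0000; b·c/n = 2523·1025/5655 = 457.3077
Stratum 2 (2015–2019): n = 5115; a·d/n = 435·861/5115 = 73.2229; b·c/n = 2982·837/5115 = 487.9636
OR_MH = (74.0000 + 73.2229) / (457.3077 + 487.9636) = 147.2229 / 945.2713 = 0.15575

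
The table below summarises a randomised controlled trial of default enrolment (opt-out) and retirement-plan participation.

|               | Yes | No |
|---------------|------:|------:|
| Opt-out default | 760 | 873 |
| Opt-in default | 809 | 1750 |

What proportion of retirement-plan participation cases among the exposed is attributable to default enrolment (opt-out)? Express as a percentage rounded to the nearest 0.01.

32.07

Cells: a = 760, b = 873, c = 809, d = 1750.
Risk in exposed = 760/1633 = 0.46540; risk in unexposed = 809/2559 = 0.31614.
RR = 0.46540/0.31614 = 1.47214
AR% = (RR − 1)/RR × 100 = (1.47214 − 1)/1.47214 × 100 = 32.0717%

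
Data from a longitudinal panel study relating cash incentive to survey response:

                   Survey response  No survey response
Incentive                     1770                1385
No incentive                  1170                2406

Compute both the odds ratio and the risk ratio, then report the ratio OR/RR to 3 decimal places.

Cells: a = 1770, b = 1385, c = 1170, d = 2406.
OR = (1770·2406)/(1385·1170) = 4258620/1620450 = 2.62805
Risk in exposed = 1770/3155 = 0.56101; risk in unexposed = 1170/3576 = 0.32718; RR = 1.71469
OR/RR = 2.62805 / 1.71469 = 1.53267
The outcome is not rare, so the OR lies further from 1 than the RR.

1.533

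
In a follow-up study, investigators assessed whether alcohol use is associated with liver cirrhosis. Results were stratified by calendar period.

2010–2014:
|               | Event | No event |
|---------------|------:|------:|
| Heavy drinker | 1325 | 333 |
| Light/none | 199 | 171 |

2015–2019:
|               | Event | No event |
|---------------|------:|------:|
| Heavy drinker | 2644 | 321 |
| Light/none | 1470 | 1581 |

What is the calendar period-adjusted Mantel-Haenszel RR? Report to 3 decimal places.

1.784

RR_MH = Σ(aᵢ·n₀ᵢ/nᵢ) / Σ(cᵢ·n₁ᵢ/nᵢ), with n₁ᵢ = aᵢ+bᵢ (exposed), n₀ᵢ = cᵢ+dᵢ (unexposed), nᵢ = n₁ᵢ+n₀ᵢ.
Stratum 1 (2010–2014): n₁ = 1658, n₀ = 370, n = 2028; a·n₀/n = 1325·370/2028 = 241.7406; c·n₁/n = 199·1658/2028 = 162.6933
Stratum 2 (2015–2019): n₁ = 2965, n₀ = 3051, n = 6016; a·n₀/n = 2644·3051/6016 = 1340.8983; c·n₁/n = 1470·2965/6016 = 724.4930
RR_MH = (241.7406 + 1340.8983) / (162.6933 + 724.4930) = 1582.6389 / 887.1863 = 1.78389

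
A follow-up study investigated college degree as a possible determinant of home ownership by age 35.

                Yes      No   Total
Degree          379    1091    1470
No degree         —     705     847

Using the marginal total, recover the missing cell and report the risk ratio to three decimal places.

The missing cell is in the unexposed row: 847 − 705 = 142.
So a = 379, b = 1091, c = 142, d = 705.
RR = [a/(a+b)] / [c/(c+d)] = (379/1470) / (142/847) = 0.25782/0.16765 = 1.53786

1.538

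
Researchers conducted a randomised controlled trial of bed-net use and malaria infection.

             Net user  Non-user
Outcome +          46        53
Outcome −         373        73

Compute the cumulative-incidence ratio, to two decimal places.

0.26

Reading the table with exposure as columns: a = 46 (Net user, case), b = 373 (Net user, non-case), c = 53 (Non-user, case), d = 73.
Risk in exposed = 46/419 = 0.10979; risk in unexposed = 53/126 = 0.42063.
RR = 0.10979 / 0.42063 = 0.26100
The risk is 74% lower among the exposed than among the unexposed.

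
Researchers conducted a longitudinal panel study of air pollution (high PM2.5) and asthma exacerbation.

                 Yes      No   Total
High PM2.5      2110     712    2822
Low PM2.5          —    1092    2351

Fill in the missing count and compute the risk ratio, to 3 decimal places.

The missing cell is in the unexposed row: 2351 − 1092 = 1259.
So a = 2110, b = 712, c = 1259, d = 1092.
RR = [a/(a+b)] / [c/(c+d)] = (2110/2822) / (1259/2351) = 0.74770/0.53552 = 1.39622

1.396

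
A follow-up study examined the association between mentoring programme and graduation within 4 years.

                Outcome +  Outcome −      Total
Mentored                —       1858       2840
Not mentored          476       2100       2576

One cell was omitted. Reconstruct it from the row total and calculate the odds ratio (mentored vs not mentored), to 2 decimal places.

2.33

The missing cell is in the exposed row: 2840 − 1858 = 982.
So a = 982, b = 1858, c = 476, d = 2100.
OR = (a·d)/(b·c) = (982 × 2100) / (1858 × 476) = 2062200 / 884408 = 2.33173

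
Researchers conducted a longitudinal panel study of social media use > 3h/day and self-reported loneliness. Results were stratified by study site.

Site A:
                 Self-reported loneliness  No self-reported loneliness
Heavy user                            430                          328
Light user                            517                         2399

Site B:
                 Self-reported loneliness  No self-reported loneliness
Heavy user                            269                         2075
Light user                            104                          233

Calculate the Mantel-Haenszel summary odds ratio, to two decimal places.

2.40

OR_MH = Σ(aᵢdᵢ/nᵢ) / Σ(bᵢcᵢ/nᵢ), where nᵢ is the stratum total.
Stratum 1 (Site A): n = 3674; a·d/n = 430·2399/3674 = 280.7757; b·c/n = 328·517/3674 = 46.1557
Stratum 2 (Site B): n = 2681; a·d/n = 269·233/2681 = 23.3782; b·c/n = 2075·104/2681 = 80.4924
OR_MH = (280.7757 + 23.3782) / (46.1557 + 80.4924) = 304.1539 / 126.6480 = 2.40157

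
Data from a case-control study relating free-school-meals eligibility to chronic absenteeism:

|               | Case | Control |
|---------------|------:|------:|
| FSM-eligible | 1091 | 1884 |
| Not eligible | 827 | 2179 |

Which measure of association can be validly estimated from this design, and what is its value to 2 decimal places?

1.53

Cells: a = 1091, b = 1884, c = 827, d = 2179.
This is a case-control study: participants were sampled on outcome status, so risks in the source population cannot be estimated directly — relative risk is not valid here. The odds ratio is the appropriate measure.
OR = (a·d)/(b·c) = (1091 × 2179) / (1884 × 827) = 2377289 / 1558068 = 1.52579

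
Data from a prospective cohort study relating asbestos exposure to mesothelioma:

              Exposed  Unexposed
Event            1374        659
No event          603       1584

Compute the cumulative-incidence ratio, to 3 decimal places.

Reading the table with exposure as columns: a = 1374 (Exposed, case), b = 603 (Exposed, non-case), c = 659 (Unexposed, case), d = 1584.
Risk in exposed = 1374/1977 = 0.69499; risk in unexposed = 659/2243 = 0.29380.
RR = 0.69499 / 0.29380 = 2.36551
The risk among the exposed is 2.37 times that among the unexposed.

2.366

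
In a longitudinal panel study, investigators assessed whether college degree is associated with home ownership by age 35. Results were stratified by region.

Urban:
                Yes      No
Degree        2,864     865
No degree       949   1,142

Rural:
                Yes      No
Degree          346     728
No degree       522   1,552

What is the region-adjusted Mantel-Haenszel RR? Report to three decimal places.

1.599

RR_MH = Σ(aᵢ·n₀ᵢ/nᵢ) / Σ(cᵢ·n₁ᵢ/nᵢ), with n₁ᵢ = aᵢ+bᵢ (exposed), n₀ᵢ = cᵢ+dᵢ (unexposed), nᵢ = n₁ᵢ+n₀ᵢ.
Stratum 1 (Urban): n₁ = 3729, n₀ = 2091, n = 5820; a·n₀/n = 2864·2091/5820 = 1028.9732; c·n₁/n = 949·3729/5820 = 608.0448
Stratum 2 (Rural): n₁ = 1074, n₀ = 2074, n = 3148; a·n₀/n = 346·2074/3148 = 227.9555; c·n₁/n = 522·1074/3148 = 178.0902
RR_MH = (1028.9732 + 227.9555) / (608.0448 + 178.0902) = 1256.9287 / 786.1351 = 1.59887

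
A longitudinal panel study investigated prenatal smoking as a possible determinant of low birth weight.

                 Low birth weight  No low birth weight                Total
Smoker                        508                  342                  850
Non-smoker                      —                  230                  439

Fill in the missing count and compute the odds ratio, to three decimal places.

The missing cell is in the unexposed row: 439 − 230 = 209.
So a = 508, b = 342, c = 209, d = 230.
OR = (a·d)/(b·c) = (508 × 230) / (342 × 209) = 116840 / 71478 = 1.63463

1.635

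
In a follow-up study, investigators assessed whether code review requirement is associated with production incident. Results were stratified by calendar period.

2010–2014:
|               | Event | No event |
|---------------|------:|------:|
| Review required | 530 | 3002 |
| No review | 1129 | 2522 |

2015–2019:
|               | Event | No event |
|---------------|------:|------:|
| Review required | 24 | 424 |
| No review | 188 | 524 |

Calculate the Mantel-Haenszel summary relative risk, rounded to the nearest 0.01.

RR_MH = Σ(aᵢ·n₀ᵢ/nᵢ) / Σ(cᵢ·n₁ᵢ/nᵢ), with n₁ᵢ = aᵢ+bᵢ (exposed), n₀ᵢ = cᵢ+dᵢ (unexposed), nᵢ = n₁ᵢ+n₀ᵢ.
Stratum 1 (2010–2014): n₁ = 3532, n₀ = 3651, n = 7183; a·n₀/n = 530·3651/7183 = 269.3902; c·n₁/n = 1129·3532/7183 = 555.1480
Stratum 2 (2015–2019): n₁ = 448, n₀ = 712, n = 1160; a·n₀/n = 24·712/1160 = 14.7310; c·n₁/n = 188·448/1160 = 72.6069
RR_MH = (269.3902 + 14.7310) / (555.1480 + 72.6069) = 284.1213 / 627.7549 = 0.45260

0.45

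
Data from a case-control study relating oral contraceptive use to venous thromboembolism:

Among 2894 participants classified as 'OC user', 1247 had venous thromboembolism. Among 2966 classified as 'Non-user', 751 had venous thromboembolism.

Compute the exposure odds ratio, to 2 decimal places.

From the description: a = 1247, b = 1647, c = 751, d = 2215.
OR = (a·d)/(b·c) = (1247 × 2215) / (1647 × 751) = 2762105 / 1236897 = 2.23309
The odds of venous thromboembolism are about 2.23 times as high in the oc user group.

2.23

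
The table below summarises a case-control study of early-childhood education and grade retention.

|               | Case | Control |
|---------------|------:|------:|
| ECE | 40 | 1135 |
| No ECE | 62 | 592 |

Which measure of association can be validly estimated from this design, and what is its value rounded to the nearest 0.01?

0.34

Cells: a = 40, b = 1135, c = 62, d = 592.
This is a case-control study: participants were sampled on outcome status, so risks in the source population cannot be estimated directly — relative risk is not valid here. The odds ratio is the appropriate measure.
OR = (a·d)/(b·c) = (40 × 592) / (1135 × 62) = 23680 / 70370 = 0.33651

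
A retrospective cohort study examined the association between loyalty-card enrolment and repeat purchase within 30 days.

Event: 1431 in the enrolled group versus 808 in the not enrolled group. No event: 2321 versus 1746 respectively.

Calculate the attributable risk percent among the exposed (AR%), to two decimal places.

17.05

From the description: a = 1431, b = 2321, c = 808, d = 1746.
Risk in exposed = 1431/3752 = 0.38140; risk in unexposed = 808/2554 = 0.31637.
RR = 0.38140/0.31637 = 1.20555
AR% = (RR − 1)/RR × 100 = (1.20555 − 1)/1.20555 × 100 = 17.0505%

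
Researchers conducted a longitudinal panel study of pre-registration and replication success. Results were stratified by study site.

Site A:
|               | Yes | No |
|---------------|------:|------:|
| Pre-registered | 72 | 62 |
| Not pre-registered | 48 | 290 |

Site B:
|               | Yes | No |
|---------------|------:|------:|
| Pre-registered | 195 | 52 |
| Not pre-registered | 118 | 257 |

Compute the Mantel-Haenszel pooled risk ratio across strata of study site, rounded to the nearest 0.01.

RR_MH = Σ(aᵢ·n₀ᵢ/nᵢ) / Σ(cᵢ·n₁ᵢ/nᵢ), with n₁ᵢ = aᵢ+bᵢ (exposed), n₀ᵢ = cᵢ+dᵢ (unexposed), nᵢ = n₁ᵢ+n₀ᵢ.
Stratum 1 (Site A): n₁ = 134, n₀ = 338, n = 472; a·n₀/n = 72·338/472 = 51.5593; c·n₁/n = 48·134/472 = 13.6271
Stratum 2 (Site B): n₁ = 247, n₀ = 375, n = 622; a·n₀/n = 195·375/622 = 117.5643; c·n₁/n = 118·247/622 = 46.8585
RR_MH = (51.5593 + 117.5643) / (13.6271 + 46.8585) = 169.1236 / 60.4856 = 2.79610

2.80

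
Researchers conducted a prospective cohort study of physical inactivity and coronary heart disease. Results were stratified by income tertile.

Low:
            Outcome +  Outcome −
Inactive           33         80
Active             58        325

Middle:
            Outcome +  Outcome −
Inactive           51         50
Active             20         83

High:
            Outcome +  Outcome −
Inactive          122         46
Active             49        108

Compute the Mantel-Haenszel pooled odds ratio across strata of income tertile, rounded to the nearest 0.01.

3.91

OR_MH = Σ(aᵢdᵢ/nᵢ) / Σ(bᵢcᵢ/nᵢ), where nᵢ is the stratum total.
Stratum 1 (Low): n = 496; a·d/n = 33·325/496 = 21.6230; b·c/n = 80·58/496 = 9.3548
Stratum 2 (Middle): n = 204; a·d/n = 51·83/204 = 20.7500; b·c/n = 50·20/204 = 4.9020
Stratum 3 (High): n = 325; a·d/n = 122·108/325 = 40.5415; b·c/n = 46·49/325 = 6.9354
OR_MH = (21.6230 + 20.7500 + 40.5415) / (9.3548 + 4.9020 + 6.9354) = 82.9145 / 21.1922 = 3.91250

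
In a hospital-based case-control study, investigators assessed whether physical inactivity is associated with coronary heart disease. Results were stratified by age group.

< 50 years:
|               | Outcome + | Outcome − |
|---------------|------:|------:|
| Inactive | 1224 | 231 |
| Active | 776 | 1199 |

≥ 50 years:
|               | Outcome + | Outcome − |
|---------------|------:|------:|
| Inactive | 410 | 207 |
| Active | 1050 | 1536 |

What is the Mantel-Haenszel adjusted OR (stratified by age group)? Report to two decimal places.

OR_MH = Σ(aᵢdᵢ/nᵢ) / Σ(bᵢcᵢ/nᵢ), where nᵢ is the stratum total.
Stratum 1 (< 50 years): n = 3430; a·d/n = 1224·1199/3430 = 427.8647; b·c/n = 231·776/3430 = 52.2612
Stratum 2 (≥ 50 years): n = 3203; a·d/n = 410·1536/3203 = 196.6157; b·c/n = 207·1050/3203 = 67.8583
OR_MH = (427.8647 + 196.6157) / (52.2612 + 67.8583) = 624.4804 / 120.1195 = 5.19883

5.20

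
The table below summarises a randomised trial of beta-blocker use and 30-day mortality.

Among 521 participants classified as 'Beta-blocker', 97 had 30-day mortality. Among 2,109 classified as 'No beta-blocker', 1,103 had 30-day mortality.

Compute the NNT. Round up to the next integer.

Risk in treated group = 97/521 = 0.18618; risk in control = 1103/2109 = 0.52300.
Absolute risk reduction = 0.52300 − 0.18618 = 0.33682
NNT = 1 / ARR = 1 / 0.33682 = 2.969 → round up → 3

3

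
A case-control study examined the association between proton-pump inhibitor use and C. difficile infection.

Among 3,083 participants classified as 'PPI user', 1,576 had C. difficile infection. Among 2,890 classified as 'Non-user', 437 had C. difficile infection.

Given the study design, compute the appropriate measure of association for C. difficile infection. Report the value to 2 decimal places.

From the description: a = 1576, b = 1507, c = 437, d = 2453.
This is a case-control study: participants were sampled on outcome status, so risks in the source population cannot be estimated directly — relative risk is not valid here. The odds ratio is the appropriate measure.
OR = (a·d)/(b·c) = (1576 × 2453) / (1507 × 437) = 3865928 / 658559 = 5.87028

5.87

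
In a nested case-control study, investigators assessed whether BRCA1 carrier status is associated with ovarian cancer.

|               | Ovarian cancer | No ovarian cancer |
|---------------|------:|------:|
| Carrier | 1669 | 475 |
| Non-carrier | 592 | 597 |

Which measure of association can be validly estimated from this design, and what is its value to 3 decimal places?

Cells: a = 1669, b = 475, c = 592, d = 597.
This is a nested case-control study: participants were sampled on outcome status, so risks in the source population cannot be estimated directly — relative risk is not valid here. The odds ratio is the appropriate measure.
OR = (a·d)/(b·c) = (1669 × 597) / (475 × 592) = 996393 / 281200 = 3.54336

3.543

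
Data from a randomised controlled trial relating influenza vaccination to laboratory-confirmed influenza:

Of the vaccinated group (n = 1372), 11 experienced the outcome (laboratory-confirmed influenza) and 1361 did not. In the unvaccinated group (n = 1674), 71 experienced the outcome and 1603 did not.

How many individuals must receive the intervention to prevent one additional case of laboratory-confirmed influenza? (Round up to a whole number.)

Risk in treated group = 11/1372 = 0.00802; risk in control = 71/1674 = 0.04241.
Absolute risk reduction = 0.04241 − 0.00802 = 0.03440
NNT = 1 / ARR = 1 / 0.03440 = 29.073 → round up → 30

30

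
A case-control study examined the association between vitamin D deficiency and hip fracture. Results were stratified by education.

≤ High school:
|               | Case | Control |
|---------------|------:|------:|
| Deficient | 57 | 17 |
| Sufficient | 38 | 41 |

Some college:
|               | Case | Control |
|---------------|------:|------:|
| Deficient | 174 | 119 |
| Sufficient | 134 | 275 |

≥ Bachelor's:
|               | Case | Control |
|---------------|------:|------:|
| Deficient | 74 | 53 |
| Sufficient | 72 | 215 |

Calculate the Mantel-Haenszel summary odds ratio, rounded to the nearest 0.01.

OR_MH = Σ(aᵢdᵢ/nᵢ) / Σ(bᵢcᵢ/nᵢ), where nᵢ is the stratum total.
Stratum 1 (≤ High school): n = 153; a·d/n = 57·41/153 = 15.2745; b·c/n = 17·38/153 = 4.2222
Stratum 2 (Some college): n = 702; a·d/n = 174·275/702 = 68.1624; b·c/n = 119·134/702 = 22.7151
Stratum 3 (≥ Bachelor's): n = 414; a·d/n = 74·215/414 = 38.4300; b·c/n = 53·72/414 = 9.2174
OR_MH = (15.2745 + 68.1624 + 38.4300) / (4.2222 + 22.7151 + 9.2174) = 121.8669 / 36.1547 = 3.37070

3.37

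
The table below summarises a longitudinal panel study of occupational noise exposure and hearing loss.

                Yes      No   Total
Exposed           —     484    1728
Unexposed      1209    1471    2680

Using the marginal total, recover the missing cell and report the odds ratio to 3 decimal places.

The missing cell is in the exposed row: 1728 − 484 = 1244.
So a = 1244, b = 484, c = 1209, d = 1471.
OR = (a·d)/(b·c) = (1244 × 1471) / (484 × 1209) = 1829924 / 585156 = 3.12724

3.127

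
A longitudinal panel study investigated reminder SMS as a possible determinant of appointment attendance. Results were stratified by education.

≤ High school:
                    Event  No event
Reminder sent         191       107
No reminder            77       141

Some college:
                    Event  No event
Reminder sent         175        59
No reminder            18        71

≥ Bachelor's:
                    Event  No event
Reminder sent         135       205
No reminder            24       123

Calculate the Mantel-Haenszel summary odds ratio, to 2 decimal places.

OR_MH = Σ(aᵢdᵢ/nᵢ) / Σ(bᵢcᵢ/nᵢ), where nᵢ is the stratum total.
Stratum 1 (≤ High school): n = 516; a·d/n = 191·141/516 = 52.1919; b·c/n = 107·77/516 = 15.9671
Stratum 2 (Some college): n = 323; a·d/n = 175·71/323 = 38.4675; b·c/n = 59·18/323 = 3.2879
Stratum 3 (≥ Bachelor's): n = 487; a·d/n = 135·123/487 = 34.0965; b·c/n = 205·24/487 = 10.1027
OR_MH = (52.1919 + 38.4675 + 34.0965) / (15.9671 + 3.2879 + 10.1027) = 124.7559 / 29.3576 = 4.24952

4.25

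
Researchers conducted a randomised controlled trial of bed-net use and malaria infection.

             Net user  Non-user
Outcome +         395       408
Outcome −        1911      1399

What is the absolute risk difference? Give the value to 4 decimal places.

Reading the table with exposure as columns: a = 395 (Net user, case), b = 1911 (Net user, non-case), c = 408 (Non-user, case), d = 1399.
Risk in exposed = 395/2306 = 0.171292; risk in unexposed = 408/1807 = 0.225789.
Risk difference = 0.171292 − 0.225789 = -0.054496

-0.0545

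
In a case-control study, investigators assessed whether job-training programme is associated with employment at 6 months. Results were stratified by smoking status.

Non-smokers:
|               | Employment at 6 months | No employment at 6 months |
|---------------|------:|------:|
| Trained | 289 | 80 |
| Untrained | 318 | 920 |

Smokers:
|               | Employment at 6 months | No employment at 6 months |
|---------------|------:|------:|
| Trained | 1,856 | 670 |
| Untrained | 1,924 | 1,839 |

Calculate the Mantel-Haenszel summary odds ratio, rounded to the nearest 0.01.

OR_MH = Σ(aᵢdᵢ/nᵢ) / Σ(bᵢcᵢ/nᵢ), where nᵢ is the stratum total.
Stratum 1 (Non-smokers): n = 1607; a·d/n = 289·920/1607 = 165.4512; b·c/n = 80·318/1607 = 15.8307
Stratum 2 (Smokers): n = 6289; a·d/n = 1856·1839/6289 = 542.7228; b·c/n = 670·1924/6289 = 204.9738
OR_MH = (165.4512 + 542.7228) / (15.8307 + 204.9738) = 708.1740 / 220.8045 = 3.20724

3.21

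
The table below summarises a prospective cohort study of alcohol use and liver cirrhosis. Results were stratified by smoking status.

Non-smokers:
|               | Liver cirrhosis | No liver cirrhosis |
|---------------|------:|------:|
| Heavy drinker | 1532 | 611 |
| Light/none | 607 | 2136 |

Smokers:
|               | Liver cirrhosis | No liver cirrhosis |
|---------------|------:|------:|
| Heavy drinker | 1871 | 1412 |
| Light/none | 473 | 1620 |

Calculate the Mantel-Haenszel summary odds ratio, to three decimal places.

6.163

OR_MH = Σ(aᵢdᵢ/nᵢ) / Σ(bᵢcᵢ/nᵢ), where nᵢ is the stratum total.
Stratum 1 (Non-smokers): n = 4886; a·d/n = 1532·2136/4886 = 669.7405; b·c/n = 611·607/4886 = 75.9061
Stratum 2 (Smokers): n = 5376; a·d/n = 1871·1620/5376 = 563.8058; b·c/n = 1412·473/5376 = 124.2329
OR_MH = (669.7405 + 563.8058) / (75.9061 + 124.2329) = 1233.5463 / 200.1389 = 6.16345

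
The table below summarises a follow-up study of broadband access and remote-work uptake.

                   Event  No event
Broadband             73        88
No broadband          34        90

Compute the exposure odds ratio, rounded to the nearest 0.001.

Cells: a = 73, b = 88, c = 34, d = 90.
OR = (a·d)/(b·c) = (73 × 90) / (88 × 34) = 6570 / 2992 = 2.19586
The odds of remote-work uptake are about 2.20 times as high in the broadband group.

2.196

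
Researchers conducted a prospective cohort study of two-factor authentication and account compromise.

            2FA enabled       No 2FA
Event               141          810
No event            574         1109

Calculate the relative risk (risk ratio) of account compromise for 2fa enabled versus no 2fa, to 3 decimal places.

0.467

Reading the table with exposure as columns: a = 141 (2FA enabled, case), b = 574 (2FA enabled, non-case), c = 810 (No 2FA, case), d = 1109.
Risk in exposed = 141/715 = 0.19720; risk in unexposed = 810/1919 = 0.42209.
RR = 0.19720 / 0.42209 = 0.46720
The risk is 53% lower among the exposed than among the unexposed.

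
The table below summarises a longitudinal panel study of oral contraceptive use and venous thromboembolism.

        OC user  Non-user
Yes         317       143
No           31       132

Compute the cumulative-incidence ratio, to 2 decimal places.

Reading the table with exposure as columns: a = 317 (OC user, case), b = 31 (OC user, non-case), c = 143 (Non-user, case), d = 132.
Risk in exposed = 317/348 = 0.91092; risk in unexposed = 143/275 = 0.52000.
RR = 0.91092 / 0.52000 = 1.75177
The risk among the exposed is 1.75 times that among the unexposed.

1.75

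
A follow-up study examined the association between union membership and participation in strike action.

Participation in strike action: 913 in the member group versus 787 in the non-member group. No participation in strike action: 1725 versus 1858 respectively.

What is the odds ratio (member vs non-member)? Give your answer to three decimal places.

From the description: a = 913, b = 1725, c = 787, d = 1858.
OR = (a·d)/(b·c) = (913 × 1858) / (1725 × 787) = 1696354 / 1357575 = 1.24955
The odds of participation in strike action are about 1.25 times as high in the member group.

1.250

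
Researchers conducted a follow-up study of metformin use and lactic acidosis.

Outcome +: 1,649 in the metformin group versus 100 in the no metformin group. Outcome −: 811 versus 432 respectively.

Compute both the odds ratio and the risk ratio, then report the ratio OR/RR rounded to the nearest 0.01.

From the description: a = 1649, b = 811, c = 100, d = 432.
OR = (1649·432)/(811·100) = 712368/81100 = 8.78382
Risk in exposed = 1649/2460 = 0.67033; risk in unexposed = 100/532 = 0.18797; RR = 3.56613
OR/RR = 8.78382 / 3.56613 = 2.46312
The outcome is not rare, so the OR lies further from 1 than the RR.

2.46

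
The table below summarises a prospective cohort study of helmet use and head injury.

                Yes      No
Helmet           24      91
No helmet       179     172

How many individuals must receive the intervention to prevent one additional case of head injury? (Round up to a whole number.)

Risk in treated group = 24/115 = 0.20870; risk in control = 179/351 = 0.50997.
Absolute risk reduction = 0.50997 − 0.20870 = 0.30128
NNT = 1 / ARR = 1 / 0.30128 = 3.319 → round up → 4

4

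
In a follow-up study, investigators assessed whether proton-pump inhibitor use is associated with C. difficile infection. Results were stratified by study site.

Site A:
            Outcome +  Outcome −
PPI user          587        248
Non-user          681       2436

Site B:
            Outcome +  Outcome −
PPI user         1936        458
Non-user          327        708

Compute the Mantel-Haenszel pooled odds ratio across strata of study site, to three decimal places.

8.813

OR_MH = Σ(aᵢdᵢ/nᵢ) / Σ(bᵢcᵢ/nᵢ), where nᵢ is the stratum total.
Stratum 1 (Site A): n = 3952; a·d/n = 587·2436/3952 = 361.8249; b·c/n = 248·681/3952 = 42.7348
Stratum 2 (Site B): n = 3429; a·d/n = 1936·708/3429 = 399.7340; b·c/n = 458·327/3429 = 43.6763
OR_MH = (361.8249 + 399.7340) / (42.7348 + 43.6763) = 761.5589 / 86.4111 = 8.81321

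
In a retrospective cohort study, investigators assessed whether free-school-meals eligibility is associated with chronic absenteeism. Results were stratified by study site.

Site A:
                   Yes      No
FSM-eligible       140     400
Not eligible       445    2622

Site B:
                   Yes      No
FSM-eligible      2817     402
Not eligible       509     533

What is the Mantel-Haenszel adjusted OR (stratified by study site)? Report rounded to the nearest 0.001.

4.664

OR_MH = Σ(aᵢdᵢ/nᵢ) / Σ(bᵢcᵢ/nᵢ), where nᵢ is the stratum total.
Stratum 1 (Site A): n = 3607; a·d/n = 140·2622/3607 = 101.7688; b·c/n = 400·445/3607 = 49.3485
Stratum 2 (Site B): n = 4261; a·d/n = 2817·533/4261 = 352.3729; b·c/n = 402·509/4261 = 48.0211
OR_MH = (101.7688 + 352.3729) / (49.3485 + 48.0211) = 454.1417 / 97.3696 = 4.66410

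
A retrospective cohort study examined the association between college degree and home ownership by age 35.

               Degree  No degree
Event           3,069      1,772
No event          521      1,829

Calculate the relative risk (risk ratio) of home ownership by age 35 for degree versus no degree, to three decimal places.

Reading the table with exposure as columns: a = 3069 (Degree, case), b = 521 (Degree, non-case), c = 1772 (No degree, case), d = 1829.
Risk in exposed = 3069/3590 = 0.85487; risk in unexposed = 1772/3601 = 0.49209.
RR = 0.85487 / 0.49209 = 1.73725
The risk among the exposed is 1.74 times that among the unexposed.

1.737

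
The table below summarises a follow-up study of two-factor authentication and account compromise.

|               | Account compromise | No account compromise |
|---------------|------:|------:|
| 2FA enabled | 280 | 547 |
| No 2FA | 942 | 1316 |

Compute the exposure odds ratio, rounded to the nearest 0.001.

0.715

Cells: a = 280, b = 547, c = 942, d = 1316.
OR = (a·d)/(b·c) = (280 × 1316) / (547 × 942) = 368480 / 515274 = 0.71511
Exposure is associated with lower odds of account compromise (OR = 0.72 < 1).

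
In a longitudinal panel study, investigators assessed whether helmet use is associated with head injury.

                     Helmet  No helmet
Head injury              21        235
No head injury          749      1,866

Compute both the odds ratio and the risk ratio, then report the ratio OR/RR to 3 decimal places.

0.913

Reading the table with exposure as columns: a = 21 (Helmet, case), b = 749 (Helmet, non-case), c = 235 (No helmet, case), d = 1866.
OR = (21·1866)/(749·235) = 39186/176015 = 0.22263
Risk in exposed = 21/770 = 0.02727; risk in unexposed = 235/2101 = 0.11185; RR = 0.24383
OR/RR = 0.22263 / 0.24383 = 0.91305
The outcome is not rare, so the OR lies further from 1 than the RR.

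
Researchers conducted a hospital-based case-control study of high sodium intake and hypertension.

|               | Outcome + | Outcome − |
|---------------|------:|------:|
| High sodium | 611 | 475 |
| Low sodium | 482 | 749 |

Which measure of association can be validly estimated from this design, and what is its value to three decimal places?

Cells: a = 611, b = 475, c = 482, d = 749.
This is a hospital-based case-control study: participants were sampled on outcome status, so risks in the source population cannot be estimated directly — relative risk is not valid here. The odds ratio is the appropriate measure.
OR = (a·d)/(b·c) = (611 × 749) / (475 × 482) = 457639 / 228950 = 1.99886

1.999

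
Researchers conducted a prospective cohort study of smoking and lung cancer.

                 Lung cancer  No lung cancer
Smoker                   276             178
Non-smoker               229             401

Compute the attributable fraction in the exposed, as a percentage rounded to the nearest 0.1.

40.2

Cells: a = 276, b = 178, c = 229, d = 401.
Risk in exposed = 276/454 = 0.60793; risk in unexposed = 229/630 = 0.36349.
RR = 0.60793/0.36349 = 1.67247
AR% = (RR − 1)/RR × 100 = (1.67247 − 1)/1.67247 × 100 = 40.2082%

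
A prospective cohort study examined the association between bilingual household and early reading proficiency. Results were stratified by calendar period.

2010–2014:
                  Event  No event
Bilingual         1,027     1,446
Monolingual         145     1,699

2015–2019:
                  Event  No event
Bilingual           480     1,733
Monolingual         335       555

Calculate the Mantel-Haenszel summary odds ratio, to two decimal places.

OR_MH = Σ(aᵢdᵢ/nᵢ) / Σ(bᵢcᵢ/nᵢ), where nᵢ is the stratum total.
Stratum 1 (2010–2014): n = 4317; a·d/n = 1027·1699/4317 = 404.1865; b·c/n = 1446·145/4317 = 48.5685
Stratum 2 (2015–2019): n = 3103; a·d/n = 480·555/3103 = 85.8524; b·c/n = 1733·335/3103 = 187.0947
OR_MH = (404.1865 + 85.8524) / (48.5685 + 187.0947) = 490.0389 / 235.6632 = 2.07940

2.08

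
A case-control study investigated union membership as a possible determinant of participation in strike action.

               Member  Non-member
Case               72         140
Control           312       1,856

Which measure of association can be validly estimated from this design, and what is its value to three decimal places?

3.059

Reading the table with exposure as columns: a = 72 (Member, case), b = 312 (Member, non-case), c = 140 (Non-member, case), d = 1856.
This is a case-control study: participants were sampled on outcome status, so risks in the source population cannot be estimated directly — relative risk is not valid here. The odds ratio is the appropriate measure.
OR = (a·d)/(b·c) = (72 × 1856) / (312 × 140) = 133632 / 43680 = 3.05934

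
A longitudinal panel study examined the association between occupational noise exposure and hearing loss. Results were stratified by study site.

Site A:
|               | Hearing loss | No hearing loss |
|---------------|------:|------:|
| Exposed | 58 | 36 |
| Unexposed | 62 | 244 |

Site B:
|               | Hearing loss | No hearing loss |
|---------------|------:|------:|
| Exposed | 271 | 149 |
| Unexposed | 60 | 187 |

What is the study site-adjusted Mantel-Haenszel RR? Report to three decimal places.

2.765

RR_MH = Σ(aᵢ·n₀ᵢ/nᵢ) / Σ(cᵢ·n₁ᵢ/nᵢ), with n₁ᵢ = aᵢ+bᵢ (exposed), n₀ᵢ = cᵢ+dᵢ (unexposed), nᵢ = n₁ᵢ+n₀ᵢ.
Stratum 1 (Site A): n₁ = 94, n₀ = 306, n = 400; a·n₀/n = 58·306/400 = 44.3700; c·n₁/n = 62·94/400 = 14.5700
Stratum 2 (Site B): n₁ = 420, n₀ = 247, n = 667; a·n₀/n = 271·247/667 = 100.3553; c·n₁/n = 60·420/667 = 37.7811
RR_MH = (44.3700 + 100.3553) / (14.5700 + 37.7811) = 144.7253 / 52.3511 = 2.76451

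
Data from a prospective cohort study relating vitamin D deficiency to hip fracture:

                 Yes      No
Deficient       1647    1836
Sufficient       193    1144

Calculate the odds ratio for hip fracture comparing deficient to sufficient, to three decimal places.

Cells: a = 1647, b = 1836, c = 193, d = 1144.
OR = (a·d)/(b·c) = (1647 × 1144) / (1836 × 193) = 1884168 / 354348 = 5.31728
The odds of hip fracture are about 5.32 times as high in the deficient group.

5.317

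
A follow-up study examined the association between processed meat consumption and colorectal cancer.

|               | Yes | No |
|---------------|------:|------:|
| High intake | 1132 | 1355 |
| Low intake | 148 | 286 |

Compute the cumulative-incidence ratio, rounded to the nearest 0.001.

Cells: a = 1132, b = 1355, c = 148, d = 286.
Risk in exposed = 1132/2487 = 0.45517; risk in unexposed = 148/434 = 0.34101.
RR = 0.45517 / 0.34101 = 1.33475
The risk among the exposed is 1.33 times that among the unexposed.

1.335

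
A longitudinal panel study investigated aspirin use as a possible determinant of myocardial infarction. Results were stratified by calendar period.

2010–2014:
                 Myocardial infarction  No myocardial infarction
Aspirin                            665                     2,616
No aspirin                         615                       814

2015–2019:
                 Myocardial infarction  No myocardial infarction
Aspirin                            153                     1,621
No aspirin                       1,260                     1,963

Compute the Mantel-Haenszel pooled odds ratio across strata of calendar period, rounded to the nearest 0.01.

OR_MH = Σ(aᵢdᵢ/nᵢ) / Σ(bᵢcᵢ/nᵢ), where nᵢ is the stratum total.
Stratum 1 (2010–2014): n = 4710; a·d/n = 665·814/4710 = 114.9278; b·c/n = 2616·615/4710 = 341.5796
Stratum 2 (2015–2019): n = 4997; a·d/n = 153·1963/4997 = 60.1039; b·c/n = 1621·1260/4997 = 408.7372
OR_MH = (114.9278 + 60.1039) / (341.5796 + 408.7372) = 175.0317 / 750.3169 = 0.23328

0.23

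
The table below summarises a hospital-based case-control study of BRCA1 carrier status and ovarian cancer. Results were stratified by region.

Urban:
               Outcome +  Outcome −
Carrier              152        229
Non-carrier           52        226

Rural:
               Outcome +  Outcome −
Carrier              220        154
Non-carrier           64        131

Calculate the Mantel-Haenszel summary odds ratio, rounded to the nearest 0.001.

2.904

OR_MH = Σ(aᵢdᵢ/nᵢ) / Σ(bᵢcᵢ/nᵢ), where nᵢ is the stratum total.
Stratum 1 (Urban): n = 659; a·d/n = 152·226/659 = 52.1275; b·c/n = 229·52/659 = 18.0698
Stratum 2 (Rural): n = 569; a·d/n = 220·131/569 = 50.6503; b·c/n = 154·64/569 = 17.3216
OR_MH = (52.1275 + 50.6503) / (18.0698 + 17.3216) = 102.7777 / 35.3914 = 2.90403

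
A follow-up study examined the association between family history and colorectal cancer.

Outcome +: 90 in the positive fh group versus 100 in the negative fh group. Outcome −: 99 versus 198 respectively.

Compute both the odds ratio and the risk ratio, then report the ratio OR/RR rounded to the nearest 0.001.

From the description: a = 90, b = 99, c = 100, d = 198.
OR = (90·198)/(99·100) = 17820/9900 = 1.80000
Risk in exposed = 90/189 = 0.47619; risk in unexposed = 100/298 = 0.33557; RR = 1.41905
OR/RR = 1.80000 / 1.41905 = 1.26846
The outcome is not rare, so the OR lies further from 1 than the RR.

1.268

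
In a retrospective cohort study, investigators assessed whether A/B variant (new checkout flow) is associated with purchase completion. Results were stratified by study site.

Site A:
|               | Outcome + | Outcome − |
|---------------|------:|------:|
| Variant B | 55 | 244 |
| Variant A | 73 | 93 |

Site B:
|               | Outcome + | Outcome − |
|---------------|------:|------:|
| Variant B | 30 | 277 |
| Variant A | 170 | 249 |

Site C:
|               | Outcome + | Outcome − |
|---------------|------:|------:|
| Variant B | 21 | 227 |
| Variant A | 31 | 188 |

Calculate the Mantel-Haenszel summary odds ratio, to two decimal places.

0.25

OR_MH = Σ(aᵢdᵢ/nᵢ) / Σ(bᵢcᵢ/nᵢ), where nᵢ is the stratum total.
Stratum 1 (Site A): n = 465; a·d/n = 55·93/465 = 11.0000; b·c/n = 244·73/465 = 38.3054
Stratum 2 (Site B): n = 726; a·d/n = 30·249/726 = 10.2893; b·c/n = 277·170/726 = 64.8623
Stratum 3 (Site C): n = 467; a·d/n = 21·188/467 = 8.4540; b·c/n = 227·31/467 = 15.0685
OR_MH = (11.0000 + 10.2893 + 8.4540) / (38.3054 + 64.8623 + 15.0685) = 29.7432 / 118.2362 = 0.25156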